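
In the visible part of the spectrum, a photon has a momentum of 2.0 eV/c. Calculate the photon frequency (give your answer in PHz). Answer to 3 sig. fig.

Take h = 6.62607015·10^-34 J·s, c = 2.99792458·10^8 m/s, 1 eV = 1.602176634·10^-19 J.
Convert to SI: p = 2.0 eV/c = 1.0689·10^-27 kg·m/s.
Since f = pc/h for a photon, f = 4.836·10^14 Hz.
Converting to PHz: f = 0.4836 PHz ≈ 0.484 PHz.

0.484 PHz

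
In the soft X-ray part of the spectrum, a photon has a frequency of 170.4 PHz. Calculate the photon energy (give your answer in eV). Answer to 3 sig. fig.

705 eV

(h = 6.62607015 × 10^-34 J·s, 1 eV = 1.602176634 × 10^-19 J.)
Convert to SI: f = 170.4 PHz = 1.704 × 10^17 Hz.
Apply E = hf: E = 1.129 × 10^-16 J.
Converting to eV: E = 704.7 eV ≈ 705 eV.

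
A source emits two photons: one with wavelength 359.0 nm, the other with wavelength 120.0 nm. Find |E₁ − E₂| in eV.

Using E = hc/λ: E₁ = 5.5333·10^-19 J, E₂ = 1.6554·10^-18 J.
|ΔE| = |5.5333·10^-19 − 1.6554·10^-18| = 1.10·10^-18 J = 6.88 eV.

6.88 eV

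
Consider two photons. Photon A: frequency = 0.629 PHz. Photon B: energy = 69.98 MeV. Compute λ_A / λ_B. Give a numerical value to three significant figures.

2.69 × 10^7

λ_A = 4.766 × 10^-7 m (from frequency = 0.629 PHz, via λ = c/f).
λ_B = 1.772 × 10^-14 m (from energy = 69.98 MeV, via λ = hc/E).
Ratio = 4.766 × 10^-7 / 1.772 × 10^-14 = 2.69 × 10^7.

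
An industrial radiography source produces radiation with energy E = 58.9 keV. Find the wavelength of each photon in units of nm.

0.0210 nm

Take h = 6.62607015 × 10^-34 J·s, c = 2.99792458 × 10^8 m/s, 1 eV = 1.602176634 × 10^-19 J.
In SI units: E = 58.9 keV = 9.4368 × 10^-15 J.
Since λ = hc/E for a photon, λ = 2.105 × 10^-11 m.
Converting to nm: λ = 0.02105 nm ≈ 0.0210 nm.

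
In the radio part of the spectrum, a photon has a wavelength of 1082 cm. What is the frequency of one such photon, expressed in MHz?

Take c = 2.99792458 × 10^8 m/s.
First convert: λ = 1082 cm = 10.82 m.
Apply f = c/λ: f = 2.771 × 10^7 Hz.
Converting to MHz: f = 27.71 MHz ≈ 27.7 MHz.

27.7 MHz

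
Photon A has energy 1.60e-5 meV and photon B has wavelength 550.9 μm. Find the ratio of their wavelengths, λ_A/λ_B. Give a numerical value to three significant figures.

λ_A = 77.49 m (from energy = 1.60e-5 meV, via λ = hc/E).
λ_B = 5.509e-4 m (from wavelength = 550.9 μm, via λ given directly).
Ratio = 77.49 / 5.509e-4 = 1.41e5.

1.41e5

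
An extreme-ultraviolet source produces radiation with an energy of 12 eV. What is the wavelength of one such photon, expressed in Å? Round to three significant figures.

Use h = 6.62607015 × 10^-34 J·s, c = 2.99792458 × 10^8 m/s, 1 eV = 1.602176634 × 10^-19 J.
First convert: E = 12 eV = 1.9226 × 10^-18 J.
The photon relation is λ = hc/E, giving λ = 1.033 × 10^-7 m.
Converting to Å: λ = 1033 Å ≈ 1030 Å.

1030 Å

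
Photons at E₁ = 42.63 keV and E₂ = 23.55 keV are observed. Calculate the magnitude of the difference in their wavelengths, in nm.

0.0236 nm

Using λ = hc/E: λ₁ = 2.9084·10^-11 m, λ₂ = 5.2647·10^-11 m.
|Δλ| = |2.9084·10^-11 − 5.2647·10^-11| = 2.36·10^-11 m = 0.0236 nm.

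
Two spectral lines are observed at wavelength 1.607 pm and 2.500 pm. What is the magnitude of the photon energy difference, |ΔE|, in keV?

Using E = hc/λ: E₁ = 1.2361·10^-13 J, E₂ = 7.9458·10^-14 J.
|ΔE| = |1.2361·10^-13 − 7.9458·10^-14| = 4.42·10^-14 J = 276 keV.

276 keV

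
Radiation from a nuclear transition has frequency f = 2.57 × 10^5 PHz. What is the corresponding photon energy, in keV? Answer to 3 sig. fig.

Use h = 6.62607015 × 10^-34 J·s, 1 eV = 1.602176634 × 10^-19 J.
In SI units: f = 2.57 × 10^5 PHz = 2.57 × 10^20 Hz.
Apply E = hf: E = 1.703 × 10^-13 J.
Converting to keV: E = 1063 keV ≈ 1060 keV.

1060 keV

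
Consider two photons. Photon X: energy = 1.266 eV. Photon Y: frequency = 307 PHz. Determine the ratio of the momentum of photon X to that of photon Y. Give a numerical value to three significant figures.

p_X = 6.766e-28 kg·m/s (from energy = 1.266 eV, via p = E/c).
p_Y = 6.785e-25 kg·m/s (from frequency = 307 PHz, via p = hf/c).
Ratio = 6.766e-28 / 6.785e-25 = 9.97e-4.

9.97e-4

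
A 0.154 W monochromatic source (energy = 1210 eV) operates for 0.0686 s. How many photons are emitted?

5.45e13 photons

Total energy: E_total = P·t = 0.154 × 0.0686 = 0.01056 J.
Per-photon energy: E = 1.939e-16 J.
N = E_total / E_photon = 5.45e13.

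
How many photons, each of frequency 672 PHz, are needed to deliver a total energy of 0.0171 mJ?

Per-photon energy: E = 4.453e-16 J (from frequency = 672 PHz).
N = E_total / E_photon = 1.71e-5 J / 4.453e-16 J = 3.84e10.

3.84e10 photons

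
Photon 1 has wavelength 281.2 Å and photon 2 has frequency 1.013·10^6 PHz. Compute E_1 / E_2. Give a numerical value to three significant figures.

E_1 = 7.064·10^-18 J (from wavelength = 281.2 Å, via E = hc/λ).
E_2 = 6.712·10^-13 J (from frequency = 1.013·10^6 PHz, via E = hf).
Ratio = 7.064·10^-18 / 6.712·10^-13 = 1.05·10^-5.

1.05·10^-5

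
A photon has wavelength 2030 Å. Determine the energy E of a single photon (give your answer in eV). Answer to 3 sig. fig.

6.11 eV

(h = 6.62607015e-34 J·s, c = 2.99792458e8 m/s, 1 eV = 1.602176634e-19 J.)
In SI units: λ = 2030 Å = 2.03e-7 m.
For a photon E = hc/λ, so E = 9.785e-19 J.
Converting to eV: E = 6.108 eV ≈ 6.11 eV.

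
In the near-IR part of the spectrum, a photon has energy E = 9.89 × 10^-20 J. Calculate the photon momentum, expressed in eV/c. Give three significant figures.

Take c = 2.99792458 × 10^8 m/s, 1 eV = 1.602176634 × 10^-19 J.
Since p = E/c for a photon, p = 3.299 × 10^-28 kg·m/s.
Converting to eV/c: p = 0.6173 eV/c ≈ 0.617 eV/c.

0.617 eV/c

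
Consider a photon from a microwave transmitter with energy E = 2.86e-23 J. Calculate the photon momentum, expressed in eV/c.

1.79e-4 eV/c

Apply p = E/c: p = 9.540e-32 kg·m/s.
Converting to eV/c: p = 1.785e-4 eV/c ≈ 1.79e-4 eV/c.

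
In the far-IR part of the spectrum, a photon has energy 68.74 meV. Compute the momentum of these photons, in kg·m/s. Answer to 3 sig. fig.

3.67·10^-29 kg·m/s

Use c = 2.99792458·10^8 m/s, 1 eV = 1.602176634·10^-19 J.
In SI units: E = 68.74 meV = 1.1013·10^-20 J.
Apply p = E/c: p = 3.674·10^-29 kg·m/s.
So p ≈ 3.67·10^-29 kg·m/s.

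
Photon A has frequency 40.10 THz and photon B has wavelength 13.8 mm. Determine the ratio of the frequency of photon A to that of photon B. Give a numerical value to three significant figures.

1850

f_A = 4.010e13 Hz (from frequency = 40.10 THz, via f given directly).
f_B = 2.172e10 Hz (from wavelength = 13.8 mm, via f = c/λ).
Ratio = 4.010e13 / 2.172e10 = 1850.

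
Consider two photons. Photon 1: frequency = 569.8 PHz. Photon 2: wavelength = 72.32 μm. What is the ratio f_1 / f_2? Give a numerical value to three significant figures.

f_1 = 5.698e17 Hz (from frequency = 569.8 PHz, via f given directly).
f_2 = 4.145e12 Hz (from wavelength = 72.32 μm, via f = c/λ).
Ratio = 5.698e17 / 4.145e12 = 1.37e5.

1.37e5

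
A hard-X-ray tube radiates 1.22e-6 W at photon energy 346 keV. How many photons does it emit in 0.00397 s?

8.74e4 photons

Total energy: E_total = P·t = 1.22e-6 × 0.00397 = 4.843e-9 J.
Per-photon energy: E = 5.544e-14 J.
N = E_total / E_photon = 87400.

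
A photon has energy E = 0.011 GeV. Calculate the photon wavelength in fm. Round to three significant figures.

First convert: E = 0.011 GeV = 1.7624e-12 J.
The photon relation is λ = hc/E, giving λ = 1.127e-13 m.
Converting to fm: λ = 112.7 fm ≈ 113 fm.

113 fm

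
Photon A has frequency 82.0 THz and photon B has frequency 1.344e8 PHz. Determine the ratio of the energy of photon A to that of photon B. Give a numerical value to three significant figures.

6.10e-10

E_A = 5.433e-20 J (from frequency = 82.0 THz, via E = hf).
E_B = 8.905e-11 J (from frequency = 1.344e8 PHz, via E = hf).
Ratio = 5.433e-20 / 8.905e-11 = 6.10e-10.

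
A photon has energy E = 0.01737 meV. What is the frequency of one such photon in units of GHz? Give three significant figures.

4.20 GHz

(h = 6.62607015e-34 J·s, 1 eV = 1.602176634e-19 J.)
In SI units: E = 0.01737 meV = 2.7830e-24 J.
For a photon f = E/h, so f = 4.200e9 Hz.
Converting to GHz: f = 4.200 GHz ≈ 4.20 GHz.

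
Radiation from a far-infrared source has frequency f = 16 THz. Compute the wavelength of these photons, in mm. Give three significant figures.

Use c = 2.99792458e8 m/s.
First convert: f = 16 THz = 1.6e13 Hz.
Since λ = c/f for a photon, λ = 1.874e-5 m.
Converting to mm: λ = 0.01874 mm ≈ 0.0187 mm.

0.0187 mm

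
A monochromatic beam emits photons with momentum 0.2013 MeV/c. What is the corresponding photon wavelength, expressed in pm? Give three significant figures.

6.16 pm

Take h = 6.62607015e-34 J·s, c = 2.99792458e8 m/s, 1 eV = 1.602176634e-19 J.
In SI units: p = 0.2013 MeV/c = 1.0758e-22 kg·m/s.
Apply λ = h/p: λ = 6.159e-12 m.
Converting to pm: λ = 6.159 pm ≈ 6.16 pm.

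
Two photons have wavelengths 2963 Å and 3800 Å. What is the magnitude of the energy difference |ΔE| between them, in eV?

0.922 eV

Using E = hc/λ: E₁ = 6.7042 × 10^-19 J, E₂ = 5.2275 × 10^-19 J.
|ΔE| = |6.7042 × 10^-19 − 5.2275 × 10^-19| = 1.48 × 10^-19 J = 0.922 eV.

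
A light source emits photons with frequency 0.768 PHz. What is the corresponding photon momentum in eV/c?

3.18 eV/c

In SI units: f = 0.768 PHz = 7.68e14 Hz.
Since p = hf/c for a photon, p = 1.697e-27 kg·m/s.
Converting to eV/c: p = 3.176 eV/c ≈ 3.18 eV/c.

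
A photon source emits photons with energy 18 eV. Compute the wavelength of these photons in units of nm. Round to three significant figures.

68.9 nm

Take h = 6.62607015·10^-34 J·s, c = 2.99792458·10^8 m/s, 1 eV = 1.602176634·10^-19 J.
In SI units: E = 18 eV = 2.8839·10^-18 J.
The photon relation is λ = hc/E, giving λ = 6.888·10^-8 m.
Converting to nm: λ = 68.88 nm ≈ 68.9 nm.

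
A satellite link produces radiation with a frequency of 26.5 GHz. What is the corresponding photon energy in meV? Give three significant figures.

Use h = 6.62607015e-34 J·s, 1 eV = 1.602176634e-19 J.
In SI units: f = 26.5 GHz = 2.65e10 Hz.
Apply E = hf: E = 1.756e-23 J.
Converting to meV: E = 0.1096 meV ≈ 0.110 meV.

0.110 meV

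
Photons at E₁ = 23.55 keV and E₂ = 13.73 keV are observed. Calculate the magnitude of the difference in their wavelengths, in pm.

Using λ = hc/E: λ₁ = 5.2647 × 10^-11 m, λ₂ = 9.0302 × 10^-11 m.
|Δλ| = |5.2647 × 10^-11 − 9.0302 × 10^-11| = 3.77 × 10^-11 m = 37.7 pm.

37.7 pm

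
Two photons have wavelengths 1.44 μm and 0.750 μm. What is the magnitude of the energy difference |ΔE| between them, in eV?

Using E = hc/λ: E₁ = 1.379e-19 J, E₂ = 2.649e-19 J.
|ΔE| = |1.379e-19 − 2.649e-19| = 1.27e-19 J = 0.792 eV.

0.792 eV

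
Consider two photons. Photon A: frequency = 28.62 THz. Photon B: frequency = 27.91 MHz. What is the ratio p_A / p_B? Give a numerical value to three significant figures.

1.03e6

p_A = 6.326e-29 kg·m/s (from frequency = 28.62 THz, via p = hf/c).
p_B = 6.169e-35 kg·m/s (from frequency = 27.91 MHz, via p = hf/c).
Ratio = 6.326e-29 / 6.169e-35 = 1.03e6.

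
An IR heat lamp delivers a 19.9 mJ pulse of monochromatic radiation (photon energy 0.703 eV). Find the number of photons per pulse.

1.77 × 10^17 photons

Per-photon energy: E = 1.126 × 10^-19 J (from energy = 0.703 eV).
N = E_total / E_photon = 0.0199 J / 1.126 × 10^-19 J = 1.77 × 10^17.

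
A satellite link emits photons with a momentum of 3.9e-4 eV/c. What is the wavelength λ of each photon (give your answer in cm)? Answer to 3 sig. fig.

0.318 cm

First convert: p = 3.9e-4 eV/c = 2.0843e-31 kg·m/s.
The photon relation is λ = h/p, giving λ = 0.003179 m.
Converting to cm: λ = 0.3179 cm ≈ 0.318 cm.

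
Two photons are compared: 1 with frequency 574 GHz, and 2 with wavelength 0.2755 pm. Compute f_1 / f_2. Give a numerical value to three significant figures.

5.27·10^-10

f_1 = 5.740·10^11 Hz (from frequency = 574 GHz, via f given directly).
f_2 = 1.088·10^21 Hz (from wavelength = 0.2755 pm, via f = c/λ).
Ratio = 5.740·10^11 / 1.088·10^21 = 5.27·10^-10.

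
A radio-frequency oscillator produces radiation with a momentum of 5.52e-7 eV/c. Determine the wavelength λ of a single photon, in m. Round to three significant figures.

Convert to SI: p = 5.52e-7 eV/c = 2.9500e-34 kg·m/s.
For a photon λ = h/p, so λ = 2.246 m.
So λ ≈ 2.25 m.

2.25 m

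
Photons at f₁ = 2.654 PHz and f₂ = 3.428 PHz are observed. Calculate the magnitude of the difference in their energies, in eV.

3.20 eV

Using E = hf: E₁ = 1.7586 × 10^-18 J, E₂ = 2.2714 × 10^-18 J.
|ΔE| = |1.7586 × 10^-18 − 2.2714 × 10^-18| = 5.13 × 10^-19 J = 3.20 eV.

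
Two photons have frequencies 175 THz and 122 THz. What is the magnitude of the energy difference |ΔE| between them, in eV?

0.219 eV

Using E = hf: E₁ = 1.160e-19 J, E₂ = 8.084e-20 J.
|ΔE| = |1.160e-19 − 8.084e-20| = 3.51e-20 J = 0.219 eV.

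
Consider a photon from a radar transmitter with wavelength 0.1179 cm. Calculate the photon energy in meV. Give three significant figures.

First convert: λ = 0.1179 cm = 0.001179 m.
For a photon E = hc/λ, so E = 1.685e-22 J.
Converting to meV: E = 1.052 meV ≈ 1.05 meV.

1.05 meV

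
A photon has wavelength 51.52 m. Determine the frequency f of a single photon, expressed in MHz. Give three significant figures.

Take c = 2.99792458e8 m/s.
Since f = c/λ for a photon, f = 5.819e6 Hz.
Converting to MHz: f = 5.819 MHz ≈ 5.82 MHz.

5.82 MHz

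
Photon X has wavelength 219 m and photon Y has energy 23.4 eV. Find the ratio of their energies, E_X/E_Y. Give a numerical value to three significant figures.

2.42·10^-10

E_X = 9.071·10^-28 J (from wavelength = 219 m, via E = hc/λ).
E_Y = 3.749·10^-18 J (from energy = 23.4 eV, via E given directly).
Ratio = 9.071·10^-28 / 3.749·10^-18 = 2.42·10^-10.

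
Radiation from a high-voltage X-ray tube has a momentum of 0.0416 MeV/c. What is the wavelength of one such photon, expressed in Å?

0.298 Å

Take h = 6.62607015 × 10^-34 J·s, c = 2.99792458 × 10^8 m/s, 1 eV = 1.602176634 × 10^-19 J.
Convert to SI: p = 0.0416 MeV/c = 2.2232 × 10^-23 kg·m/s.
The photon relation is λ = h/p, giving λ = 2.980 × 10^-11 m.
Converting to Å: λ = 0.2980 Å ≈ 0.298 Å.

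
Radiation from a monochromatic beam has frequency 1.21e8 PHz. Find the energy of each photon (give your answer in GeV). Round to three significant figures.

Take h = 6.62607015e-34 J·s, 1 eV = 1.602176634e-19 J.
Convert to SI: f = 1.21e8 PHz = 1.21e23 Hz.
Apply E = hf: E = 8.018e-11 J.
Converting to GeV: E = 0.5004 GeV ≈ 0.500 GeV.

0.500 GeV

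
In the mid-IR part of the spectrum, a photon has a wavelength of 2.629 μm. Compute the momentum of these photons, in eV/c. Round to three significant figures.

Use h = 6.62607015·10^-34 J·s, c = 2.99792458·10^8 m/s, 1 eV = 1.602176634·10^-19 J.
In SI units: λ = 2.629 μm = 2.629·10^-6 m.
Since p = h/λ for a photon, p = 2.520·10^-28 kg·m/s.
Converting to eV/c: p = 0.4716 eV/c ≈ 0.472 eV/c.

0.472 eV/c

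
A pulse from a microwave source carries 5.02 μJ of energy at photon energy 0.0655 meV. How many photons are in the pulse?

Per-photon energy: E = 1.049 × 10^-23 J (from energy = 0.0655 meV).
N = E_total / E_photon = 5.02 × 10^-6 J / 1.049 × 10^-23 J = 4.78 × 10^17.

4.78 × 10^17 photons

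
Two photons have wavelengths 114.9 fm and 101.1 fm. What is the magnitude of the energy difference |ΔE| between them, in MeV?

Using E = hc/λ: E₁ = 1.7288e-12 J, E₂ = 1.9648e-12 J.
|ΔE| = |1.7288e-12 − 1.9648e-12| = 2.36e-13 J = 1.47 MeV.

1.47 MeV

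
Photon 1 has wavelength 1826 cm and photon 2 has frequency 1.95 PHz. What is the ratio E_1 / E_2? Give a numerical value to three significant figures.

E_1 = 1.088 × 10^-26 J (from wavelength = 1826 cm, via E = hc/λ).
E_2 = 1.292 × 10^-18 J (from frequency = 1.95 PHz, via E = hf).
Ratio = 1.088 × 10^-26 / 1.292 × 10^-18 = 8.42 × 10^-9.

8.42 × 10^-9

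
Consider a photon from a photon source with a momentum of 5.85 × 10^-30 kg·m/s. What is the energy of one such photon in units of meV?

Apply E = pc: E = 1.754 × 10^-21 J.
Converting to meV: E = 10.95 meV ≈ 10.9 meV.

10.9 meV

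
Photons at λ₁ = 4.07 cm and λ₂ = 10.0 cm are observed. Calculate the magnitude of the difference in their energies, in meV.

Using E = hc/λ: E₁ = 4.881 × 10^-24 J, E₂ = 1.986 × 10^-24 J.
|ΔE| = |4.881 × 10^-24 − 1.986 × 10^-24| = 2.89 × 10^-24 J = 0.0181 meV.

0.0181 meV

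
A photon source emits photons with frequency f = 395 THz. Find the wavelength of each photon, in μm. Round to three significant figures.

Use c = 2.99792458 × 10^8 m/s.
Convert to SI: f = 395 THz = 3.95 × 10^14 Hz.
For a photon λ = c/f, so λ = 7.590 × 10^-7 m.
Converting to μm: λ = 0.7590 μm ≈ 0.759 μm.

0.759 μm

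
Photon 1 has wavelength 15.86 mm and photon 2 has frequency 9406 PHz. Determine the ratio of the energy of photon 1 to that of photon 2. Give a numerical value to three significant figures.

2.01 × 10^-9

E_1 = 1.252 × 10^-23 J (from wavelength = 15.86 mm, via E = hc/λ).
E_2 = 6.232 × 10^-15 J (from frequency = 9406 PHz, via E = hf).
Ratio = 1.252 × 10^-23 / 6.232 × 10^-15 = 2.01 × 10^-9.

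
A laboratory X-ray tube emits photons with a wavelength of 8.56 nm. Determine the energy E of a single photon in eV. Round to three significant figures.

Take h = 6.62607015·10^-34 J·s, c = 2.99792458·10^8 m/s, 1 eV = 1.602176634·10^-19 J.
Convert to SI: λ = 8.56 nm = 8.56·10^-9 m.
For a photon E = hc/λ, so E = 2.321·10^-17 J.
Converting to eV: E = 144.8 eV ≈ 145 eV.

145 eV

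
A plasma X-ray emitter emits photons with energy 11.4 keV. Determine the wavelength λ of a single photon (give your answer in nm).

0.109 nm

First convert: E = 11.4 keV = 1.8265e-15 J.
For a photon λ = hc/E, so λ = 1.088e-10 m.
Converting to nm: λ = 0.1088 nm ≈ 0.109 nm.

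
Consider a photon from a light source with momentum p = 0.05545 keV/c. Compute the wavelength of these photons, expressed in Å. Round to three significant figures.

Use h = 6.62607015 × 10^-34 J·s, c = 2.99792458 × 10^8 m/s, 1 eV = 1.602176634 × 10^-19 J.
First convert: p = 0.05545 keV/c = 2.9634 × 10^-26 kg·m/s.
The photon relation is λ = h/p, giving λ = 2.236 × 10^-8 m.
Converting to Å: λ = 223.6 Å ≈ 224 Å.

224 Å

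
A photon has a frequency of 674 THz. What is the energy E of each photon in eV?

2.79 eV

First convert: f = 674 THz = 6.74e14 Hz.
Apply E = hf: E = 4.466e-19 J.
Converting to eV: E = 2.787 eV ≈ 2.79 eV.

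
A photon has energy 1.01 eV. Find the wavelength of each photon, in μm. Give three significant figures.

Convert to SI: E = 1.01 eV = 1.6182 × 10^-19 J.
Since λ = hc/E for a photon, λ = 1.228 × 10^-6 m.
Converting to μm: λ = 1.228 μm ≈ 1.23 μm.

1.23 μm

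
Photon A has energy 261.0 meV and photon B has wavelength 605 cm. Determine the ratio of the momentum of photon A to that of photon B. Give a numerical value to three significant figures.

p_A = 1.395e-28 kg·m/s (from energy = 261.0 meV, via p = E/c).
p_B = 1.095e-34 kg·m/s (from wavelength = 605 cm, via p = h/λ).
Ratio = 1.395e-28 / 1.095e-34 = 1.27e6.

1.27e6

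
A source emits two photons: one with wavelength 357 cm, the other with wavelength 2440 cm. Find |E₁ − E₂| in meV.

Using E = hc/λ: E₁ = 5.564 × 10^-26 J, E₂ = 8.141 × 10^-27 J.
|ΔE| = |5.564 × 10^-26 − 8.141 × 10^-27| = 4.75 × 10^-26 J = 2.96 × 10^-4 meV.

2.96 × 10^-4 meV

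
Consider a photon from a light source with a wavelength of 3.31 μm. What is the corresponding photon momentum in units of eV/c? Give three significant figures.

First convert: λ = 3.31 μm = 3.31e-6 m.
The photon relation is p = h/λ, giving p = 2.002e-28 kg·m/s.
Converting to eV/c: p = 0.3746 eV/c ≈ 0.375 eV/c.

0.375 eV/c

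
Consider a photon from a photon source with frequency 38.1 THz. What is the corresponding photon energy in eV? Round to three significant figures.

In SI units: f = 38.1 THz = 3.81 × 10^13 Hz.
Since E = hf for a photon, E = 2.525 × 10^-20 J.
Converting to eV: E = 0.1576 eV ≈ 0.158 eV.

0.158 eV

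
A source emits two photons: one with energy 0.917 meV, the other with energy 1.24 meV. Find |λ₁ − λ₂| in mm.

Using λ = hc/E: λ₁ = 0.001352 m, λ₂ = 9.999 × 10^-4 m.
|Δλ| = |0.001352 − 9.999 × 10^-4| = 3.52 × 10^-4 m = 0.352 mm.

0.352 mm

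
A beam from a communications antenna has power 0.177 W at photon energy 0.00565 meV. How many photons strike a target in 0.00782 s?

Total energy: E_total = P·t = 0.177 × 0.00782 = 0.001384 J.
Per-photon energy: E = 9.052e-25 J.
N = E_total / E_photon = 1.53e21.

1.53e21 photons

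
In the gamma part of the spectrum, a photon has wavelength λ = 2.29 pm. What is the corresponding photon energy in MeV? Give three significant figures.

0.541 MeV

(h = 6.62607015e-34 J·s, c = 2.99792458e8 m/s, 1 eV = 1.602176634e-19 J.)
First convert: λ = 2.29 pm = 2.29e-12 m.
Since E = hc/λ for a photon, E = 8.674e-14 J.
Converting to MeV: E = 0.5414 MeV ≈ 0.541 MeV.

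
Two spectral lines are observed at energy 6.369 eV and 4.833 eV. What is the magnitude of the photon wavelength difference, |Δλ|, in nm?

Using λ = hc/E: λ₁ = 1.9467 × 10^-7 m, λ₂ = 2.5654 × 10^-7 m.
|Δλ| = |1.9467 × 10^-7 − 2.5654 × 10^-7| = 6.19 × 10^-8 m = 61.9 nm.

61.9 nm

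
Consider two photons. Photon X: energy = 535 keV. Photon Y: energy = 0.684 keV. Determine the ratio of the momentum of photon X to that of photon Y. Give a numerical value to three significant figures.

782

p_X = 2.859e-22 kg·m/s (from energy = 535 keV, via p = E/c).
p_Y = 3.655e-25 kg·m/s (from energy = 0.684 keV, via p = E/c).
Ratio = 2.859e-22 / 3.655e-25 = 782.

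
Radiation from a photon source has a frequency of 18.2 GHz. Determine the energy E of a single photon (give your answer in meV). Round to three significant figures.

(h = 6.62607015 × 10^-34 J·s, 1 eV = 1.602176634 × 10^-19 J.)
First convert: f = 18.2 GHz = 1.82 × 10^10 Hz.
Apply E = hf: E = 1.206 × 10^-23 J.
Converting to meV: E = 0.07527 meV ≈ 0.0753 meV.

0.0753 meV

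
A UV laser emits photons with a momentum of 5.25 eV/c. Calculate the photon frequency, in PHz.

Take h = 6.62607015e-34 J·s, c = 2.99792458e8 m/s, 1 eV = 1.602176634e-19 J.
First convert: p = 5.25 eV/c = 2.8058e-27 kg·m/s.
For a photon f = pc/h, so f = 1.269e15 Hz.
Converting to PHz: f = 1.269 PHz ≈ 1.27 PHz.

1.27 PHz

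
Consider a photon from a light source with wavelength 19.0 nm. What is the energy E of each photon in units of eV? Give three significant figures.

First convert: λ = 19.0 nm = 1.90e-8 m.
The photon relation is E = hc/λ, giving E = 1.045e-17 J.
Converting to eV: E = 65.25 eV ≈ 65.3 eV.

65.3 eV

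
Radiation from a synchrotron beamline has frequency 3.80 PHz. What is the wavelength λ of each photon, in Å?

789 Å

In SI units: f = 3.80 PHz = 3.80 × 10^15 Hz.
Since λ = c/f for a photon, λ = 7.889 × 10^-8 m.
Converting to Å: λ = 788.9 Å ≈ 789 Å.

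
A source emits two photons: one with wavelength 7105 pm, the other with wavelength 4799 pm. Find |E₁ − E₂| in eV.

83.9 eV

Using E = hc/λ: E₁ = 2.7958 × 10^-17 J, E₂ = 4.1393 × 10^-17 J.
|ΔE| = |2.7958 × 10^-17 − 4.1393 × 10^-17| = 1.34 × 10^-17 J = 83.9 eV.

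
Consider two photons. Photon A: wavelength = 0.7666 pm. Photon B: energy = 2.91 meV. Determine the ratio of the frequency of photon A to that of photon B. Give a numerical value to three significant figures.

5.56e8

f_A = 3.911e20 Hz (from wavelength = 0.7666 pm, via f = c/λ).
f_B = 7.036e11 Hz (from energy = 2.91 meV, via f = E/h).
Ratio = 3.911e20 / 7.036e11 = 5.56e8.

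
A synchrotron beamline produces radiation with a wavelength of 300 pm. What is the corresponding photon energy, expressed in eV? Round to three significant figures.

4130 eV

In SI units: λ = 300 pm = 3.0·10^-10 m.
Since E = hc/λ for a photon, E = 6.621·10^-16 J.
Converting to eV: E = 4133 eV ≈ 4130 eV.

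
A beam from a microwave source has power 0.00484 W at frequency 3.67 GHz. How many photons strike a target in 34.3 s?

Total energy: E_total = P·t = 0.00484 × 34.3 = 0.1660 J.
Per-photon energy: E = 2.432e-24 J.
N = E_total / E_photon = 6.83e22.

6.83e22 photons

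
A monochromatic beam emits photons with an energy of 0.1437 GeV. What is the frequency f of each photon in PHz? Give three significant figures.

3.47e7 PHz

(h = 6.62607015e-34 J·s, 1 eV = 1.602176634e-19 J.)
First convert: E = 0.1437 GeV = 2.3023e-11 J.
The photon relation is f = E/h, giving f = 3.475e22 Hz.
Converting to PHz: f = 3.475e7 PHz ≈ 3.47e7 PHz.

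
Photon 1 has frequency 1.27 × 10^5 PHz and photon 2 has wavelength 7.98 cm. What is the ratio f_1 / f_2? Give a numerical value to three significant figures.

3.38 × 10^10

f_1 = 1.270 × 10^20 Hz (from frequency = 1.27 × 10^5 PHz, via f given directly).
f_2 = 3.757 × 10^9 Hz (from wavelength = 7.98 cm, via f = c/λ).
Ratio = 1.270 × 10^20 / 3.757 × 10^9 = 3.38 × 10^10.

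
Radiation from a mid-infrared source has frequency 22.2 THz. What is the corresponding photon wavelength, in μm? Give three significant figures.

(c = 2.99792458 × 10^8 m/s.)
In SI units: f = 22.2 THz = 2.22 × 10^13 Hz.
The photon relation is λ = c/f, giving λ = 1.350 × 10^-5 m.
Converting to μm: λ = 13.50 μm ≈ 13.5 μm.

13.5 μm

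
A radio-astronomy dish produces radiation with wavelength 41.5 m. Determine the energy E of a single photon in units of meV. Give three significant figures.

Apply E = hc/λ: E = 4.787 × 10^-27 J.
Converting to meV: E = 2.988 × 10^-5 meV ≈ 2.99 × 10^-5 meV.

2.99 × 10^-5 meV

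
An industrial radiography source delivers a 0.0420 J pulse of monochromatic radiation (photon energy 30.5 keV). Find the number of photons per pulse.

8.59 × 10^12 photons

Per-photon energy: E = 4.887 × 10^-15 J (from energy = 30.5 keV).
N = E_total / E_photon = 0.0420 J / 4.887 × 10^-15 J = 8.59 × 10^12.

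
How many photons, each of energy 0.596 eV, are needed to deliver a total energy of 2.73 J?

2.86 × 10^19 photons

Per-photon energy: E = 9.549 × 10^-20 J (from energy = 0.596 eV).
N = E_total / E_photon = 2.73 J / 9.549 × 10^-20 J = 2.86 × 10^19.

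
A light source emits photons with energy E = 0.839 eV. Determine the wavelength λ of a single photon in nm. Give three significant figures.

1480 nm

Take h = 6.62607015 × 10^-34 J·s, c = 2.99792458 × 10^8 m/s, 1 eV = 1.602176634 × 10^-19 J.
In SI units: E = 0.839 eV = 1.3442 × 10^-19 J.
Apply λ = hc/E: λ = 1.478 × 10^-6 m.
Converting to nm: λ = 1478 nm ≈ 1480 nm.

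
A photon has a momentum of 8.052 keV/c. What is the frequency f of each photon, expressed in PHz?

(h = 6.62607015 × 10^-34 J·s, c = 2.99792458 × 10^8 m/s, 1 eV = 1.602176634 × 10^-19 J.)
In SI units: p = 8.052 keV/c = 4.3032 × 10^-24 kg·m/s.
For a photon f = pc/h, so f = 1.947 × 10^18 Hz.
Converting to PHz: f = 1947 PHz ≈ 1950 PHz.

1950 PHz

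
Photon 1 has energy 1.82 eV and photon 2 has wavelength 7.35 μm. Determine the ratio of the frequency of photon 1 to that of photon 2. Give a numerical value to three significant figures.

f_1 = 4.401 × 10^14 Hz (from energy = 1.82 eV, via f = E/h).
f_2 = 4.079 × 10^13 Hz (from wavelength = 7.35 μm, via f = c/λ).
Ratio = 4.401 × 10^14 / 4.079 × 10^13 = 10.8.

10.8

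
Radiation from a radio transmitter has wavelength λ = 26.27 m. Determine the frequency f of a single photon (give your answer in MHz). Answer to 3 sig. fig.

Since f = c/λ for a photon, f = 1.141·10^7 Hz.
Converting to MHz: f = 11.41 MHz ≈ 11.4 MHz.

11.4 MHz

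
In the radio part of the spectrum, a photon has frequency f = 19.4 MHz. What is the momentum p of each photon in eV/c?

(h = 6.62607015e-34 J·s, c = 2.99792458e8 m/s, 1 eV = 1.602176634e-19 J.)
In SI units: f = 19.4 MHz = 1.94e7 Hz.
The photon relation is p = hf/c, giving p = 4.288e-35 kg·m/s.
Converting to eV/c: p = 8.023e-8 eV/c ≈ 8.02e-8 eV/c.

8.02e-8 eV/c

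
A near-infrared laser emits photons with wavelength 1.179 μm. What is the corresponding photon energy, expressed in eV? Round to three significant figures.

First convert: λ = 1.179 μm = 1.179e-6 m.
The photon relation is E = hc/λ, giving E = 1.685e-19 J.
Converting to eV: E = 1.052 eV ≈ 1.05 eV.

1.05 eV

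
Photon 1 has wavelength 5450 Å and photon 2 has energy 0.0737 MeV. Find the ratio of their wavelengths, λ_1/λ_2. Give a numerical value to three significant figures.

λ_1 = 5.450e-7 m (from wavelength = 5450 Å, via λ given directly).
λ_2 = 1.682e-11 m (from energy = 0.0737 MeV, via λ = hc/E).
Ratio = 5.450e-7 / 1.682e-11 = 3.24e4.

3.24e4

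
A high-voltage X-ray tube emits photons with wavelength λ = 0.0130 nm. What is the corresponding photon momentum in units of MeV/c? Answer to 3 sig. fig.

(h = 6.62607015·10^-34 J·s, c = 2.99792458·10^8 m/s, 1 eV = 1.602176634·10^-19 J.)
First convert: λ = 0.0130 nm = 1.30·10^-11 m.
Apply p = h/λ: p = 5.097·10^-23 kg·m/s.
Converting to MeV/c: p = 0.09537 MeV/c ≈ 0.0954 MeV/c.

0.0954 MeV/c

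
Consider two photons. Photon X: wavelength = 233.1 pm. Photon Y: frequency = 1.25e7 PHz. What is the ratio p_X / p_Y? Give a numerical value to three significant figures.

1.03e-4

p_X = 2.843e-24 kg·m/s (from wavelength = 233.1 pm, via p = h/λ).
p_Y = 2.763e-20 kg·m/s (from frequency = 1.25e7 PHz, via p = hf/c).
Ratio = 2.843e-24 / 2.763e-20 = 1.03e-4.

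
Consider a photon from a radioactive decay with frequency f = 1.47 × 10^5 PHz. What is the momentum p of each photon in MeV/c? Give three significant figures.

In SI units: f = 1.47 × 10^5 PHz = 1.47 × 10^20 Hz.
Apply p = hf/c: p = 3.249 × 10^-22 kg·m/s.
Converting to MeV/c: p = 0.6079 MeV/c ≈ 0.608 MeV/c.

0.608 MeV/c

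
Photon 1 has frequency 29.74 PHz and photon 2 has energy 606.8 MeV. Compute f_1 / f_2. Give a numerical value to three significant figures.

2.03e-7

f_1 = 2.974e16 Hz (from frequency = 29.74 PHz, via f given directly).
f_2 = 1.467e23 Hz (from energy = 606.8 MeV, via f = E/h).
Ratio = 2.974e16 / 1.467e23 = 2.03e-7.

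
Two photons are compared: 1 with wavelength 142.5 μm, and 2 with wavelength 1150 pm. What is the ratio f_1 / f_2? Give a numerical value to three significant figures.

8.07e-6

f_1 = 2.104e12 Hz (from wavelength = 142.5 μm, via f = c/λ).
f_2 = 2.607e17 Hz (from wavelength = 1150 pm, via f = c/λ).
Ratio = 2.104e12 / 2.607e17 = 8.07e-6.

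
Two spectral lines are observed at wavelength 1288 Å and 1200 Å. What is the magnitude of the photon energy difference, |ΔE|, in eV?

0.706 eV

Using E = hc/λ: E₁ = 1.5423e-18 J, E₂ = 1.6554e-18 J.
|ΔE| = |1.5423e-18 − 1.6554e-18| = 1.13e-19 J = 0.706 eV.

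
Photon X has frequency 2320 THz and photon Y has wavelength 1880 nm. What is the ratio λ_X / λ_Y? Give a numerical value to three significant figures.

λ_X = 1.292 × 10^-7 m (from frequency = 2320 THz, via λ = c/f).
λ_Y = 1.880 × 10^-6 m (from wavelength = 1880 nm, via λ given directly).
Ratio = 1.292 × 10^-7 / 1.880 × 10^-6 = 0.0687.

0.0687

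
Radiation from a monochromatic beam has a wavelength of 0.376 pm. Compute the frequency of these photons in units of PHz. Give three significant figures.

7.97 × 10^5 PHz

Convert to SI: λ = 0.376 pm = 3.76 × 10^-13 m.
Since f = c/λ for a photon, f = 7.973 × 10^20 Hz.
Converting to PHz: f = 797300 PHz ≈ 7.97 × 10^5 PHz.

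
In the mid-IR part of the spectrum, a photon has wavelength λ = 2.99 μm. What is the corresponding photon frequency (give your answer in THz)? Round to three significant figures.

Take c = 2.99792458 × 10^8 m/s.
In SI units: λ = 2.99 μm = 2.99 × 10^-6 m.
The photon relation is f = c/λ, giving f = 1.003 × 10^14 Hz.
Converting to THz: f = 100.3 THz ≈ 100 THz.

100 THz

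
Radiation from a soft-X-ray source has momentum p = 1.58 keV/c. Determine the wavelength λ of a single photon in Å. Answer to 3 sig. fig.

Convert to SI: p = 1.58 keV/c = 8.4440e-25 kg·m/s.
Apply λ = h/p: λ = 7.847e-10 m.
Converting to Å: λ = 7.847 Å ≈ 7.85 Å.

7.85 Å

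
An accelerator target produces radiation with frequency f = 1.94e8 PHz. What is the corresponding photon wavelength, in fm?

1.55 fm

Use c = 2.99792458e8 m/s.
Convert to SI: f = 1.94e8 PHz = 1.94e23 Hz.
Apply λ = c/f: λ = 1.545e-15 m.
Converting to fm: λ = 1.545 fm ≈ 1.55 fm.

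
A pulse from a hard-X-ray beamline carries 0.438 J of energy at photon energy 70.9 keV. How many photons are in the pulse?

Per-photon energy: E = 1.136e-14 J (from energy = 70.9 keV).
N = E_total / E_photon = 0.438 J / 1.136e-14 J = 3.86e13.

3.86e13 photons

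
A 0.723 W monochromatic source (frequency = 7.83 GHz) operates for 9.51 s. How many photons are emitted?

1.33 × 10^24 photons

Total energy: E_total = P·t = 0.723 × 9.51 = 6.876 J.
Per-photon energy: E = 5.188 × 10^-24 J.
N = E_total / E_photon = 1.33 × 10^24.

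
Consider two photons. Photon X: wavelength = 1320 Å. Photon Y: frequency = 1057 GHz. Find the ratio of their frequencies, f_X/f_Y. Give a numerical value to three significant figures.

2150

f_X = 2.271 × 10^15 Hz (from wavelength = 1320 Å, via f = c/λ).
f_Y = 1.057 × 10^12 Hz (from frequency = 1057 GHz, via f given directly).
Ratio = 2.271 × 10^15 / 1.057 × 10^12 = 2150.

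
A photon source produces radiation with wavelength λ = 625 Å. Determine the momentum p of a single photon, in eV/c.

19.8 eV/c

(h = 6.62607015e-34 J·s, c = 2.99792458e8 m/s, 1 eV = 1.602176634e-19 J.)
In SI units: λ = 625 Å = 6.25e-8 m.
Apply p = h/λ: p = 1.060e-26 kg·m/s.
Converting to eV/c: p = 19.84 eV/c ≈ 19.8 eV/c.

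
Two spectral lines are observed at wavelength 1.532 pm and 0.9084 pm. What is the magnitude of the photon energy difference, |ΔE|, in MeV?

Using E = hc/λ: E₁ = 1.2966e-13 J, E₂ = 2.1868e-13 J.
|ΔE| = |1.2966e-13 − 2.1868e-13| = 8.90e-14 J = 0.556 MeV.

0.556 MeV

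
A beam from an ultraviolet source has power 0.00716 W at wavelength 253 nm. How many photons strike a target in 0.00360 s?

3.28 × 10^13 photons

Total energy: E_total = P·t = 0.00716 × 0.00360 = 2.578 × 10^-5 J.
Per-photon energy: E = 7.852 × 10^-19 J.
N = E_total / E_photon = 3.28 × 10^13.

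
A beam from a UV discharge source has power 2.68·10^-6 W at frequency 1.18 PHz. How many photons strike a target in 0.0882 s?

3.02·10^11 photons

Total energy: E_total = P·t = 2.68·10^-6 × 0.0882 = 2.364·10^-7 J.
Per-photon energy: E = 7.819·10^-19 J.
N = E_total / E_photon = 3.02·10^11.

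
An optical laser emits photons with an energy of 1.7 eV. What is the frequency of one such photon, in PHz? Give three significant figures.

0.411 PHz

In SI units: E = 1.7 eV = 2.7237 × 10^-19 J.
The photon relation is f = E/h, giving f = 4.111 × 10^14 Hz.
Converting to PHz: f = 0.4111 PHz ≈ 0.411 PHz.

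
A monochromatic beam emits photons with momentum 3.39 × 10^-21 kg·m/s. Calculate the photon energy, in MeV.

6.34 MeV

Take c = 2.99792458 × 10^8 m/s, 1 eV = 1.602176634 × 10^-19 J.
The photon relation is E = pc, giving E = 1.016 × 10^-12 J.
Converting to MeV: E = 6.343 MeV ≈ 6.34 MeV.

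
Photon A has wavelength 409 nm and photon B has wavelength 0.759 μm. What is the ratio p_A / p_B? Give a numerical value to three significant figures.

1.86

p_A = 1.620 × 10^-27 kg·m/s (from wavelength = 409 nm, via p = h/λ).
p_B = 8.730 × 10^-28 kg·m/s (from wavelength = 0.759 μm, via p = h/λ).
Ratio = 1.620 × 10^-27 / 8.730 × 10^-28 = 1.86.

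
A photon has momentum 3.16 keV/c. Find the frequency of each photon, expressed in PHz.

764 PHz

Use h = 6.62607015·10^-34 J·s, c = 2.99792458·10^8 m/s, 1 eV = 1.602176634·10^-19 J.
Convert to SI: p = 3.16 keV/c = 1.6888·10^-24 kg·m/s.
The photon relation is f = pc/h, giving f = 7.641·10^17 Hz.
Converting to PHz: f = 764.1 PHz ≈ 764 PHz.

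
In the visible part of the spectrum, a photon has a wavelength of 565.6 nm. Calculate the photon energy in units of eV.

2.19 eV

First convert: λ = 565.6 nm = 5.656e-7 m.
For a photon E = hc/λ, so E = 3.512e-19 J.
Converting to eV: E = 2.192 eV ≈ 2.19 eV.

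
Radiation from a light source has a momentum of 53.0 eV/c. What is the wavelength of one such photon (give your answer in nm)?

In SI units: p = 53.0 eV/c = 2.8325 × 10^-26 kg·m/s.
Since λ = h/p for a photon, λ = 2.339 × 10^-8 m.
Converting to nm: λ = 23.39 nm ≈ 23.4 nm.

23.4 nm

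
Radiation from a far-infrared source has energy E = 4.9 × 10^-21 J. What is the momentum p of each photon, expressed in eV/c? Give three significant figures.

Apply p = E/c: p = 1.634 × 10^-29 kg·m/s.
Converting to eV/c: p = 0.03058 eV/c ≈ 0.0306 eV/c.

0.0306 eV/c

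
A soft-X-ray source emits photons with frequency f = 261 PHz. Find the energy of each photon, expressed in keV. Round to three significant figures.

1.08 keV

Convert to SI: f = 261 PHz = 2.61·10^17 Hz.
The photon relation is E = hf, giving E = 1.729·10^-16 J.
Converting to keV: E = 1.079 keV ≈ 1.08 keV.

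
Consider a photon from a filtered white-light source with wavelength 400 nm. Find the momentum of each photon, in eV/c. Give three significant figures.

Use h = 6.62607015e-34 J·s, c = 2.99792458e8 m/s, 1 eV = 1.602176634e-19 J.
Convert to SI: λ = 400 nm = 4.0e-7 m.
The photon relation is p = h/λ, giving p = 1.657e-27 kg·m/s.
Converting to eV/c: p = 3.100 eV/c ≈ 3.10 eV/c.

3.10 eV/c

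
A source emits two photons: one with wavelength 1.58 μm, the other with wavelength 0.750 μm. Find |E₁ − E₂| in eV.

Using E = hc/λ: E₁ = 1.257 × 10^-19 J, E₂ = 2.649 × 10^-19 J.
|ΔE| = |1.257 × 10^-19 − 2.649 × 10^-19| = 1.39 × 10^-19 J = 0.868 eV.

0.868 eV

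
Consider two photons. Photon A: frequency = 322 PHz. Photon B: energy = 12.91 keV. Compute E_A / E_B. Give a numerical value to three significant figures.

0.103

E_A = 2.134e-16 J (from frequency = 322 PHz, via E = hf).
E_B = 2.068e-15 J (from energy = 12.91 keV, via E given directly).
Ratio = 2.134e-16 / 2.068e-15 = 0.103.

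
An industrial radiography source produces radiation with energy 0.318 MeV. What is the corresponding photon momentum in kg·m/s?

Use c = 2.99792458e8 m/s, 1 eV = 1.602176634e-19 J.
First convert: E = 0.318 MeV = 5.0949e-14 J.
For a photon p = E/c, so p = 1.699e-22 kg·m/s.
So p ≈ 1.70e-22 kg·m/s.

1.70e-22 kg·m/s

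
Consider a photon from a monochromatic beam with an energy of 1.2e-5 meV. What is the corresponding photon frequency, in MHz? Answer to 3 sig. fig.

2.90 MHz

In SI units: E = 1.2e-5 meV = 1.9226e-27 J.
For a photon f = E/h, so f = 2.902e6 Hz.
Converting to MHz: f = 2.902 MHz ≈ 2.90 MHz.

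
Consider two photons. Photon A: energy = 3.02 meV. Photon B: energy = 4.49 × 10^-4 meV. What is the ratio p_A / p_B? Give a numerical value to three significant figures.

6730

p_A = 1.614 × 10^-30 kg·m/s (from energy = 3.02 meV, via p = E/c).
p_B = 2.400 × 10^-34 kg·m/s (from energy = 4.49 × 10^-4 meV, via p = E/c).
Ratio = 1.614 × 10^-30 / 2.400 × 10^-34 = 6730.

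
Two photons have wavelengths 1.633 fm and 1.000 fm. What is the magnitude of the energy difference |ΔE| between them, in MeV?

Using E = hc/λ: E₁ = 1.2164 × 10^-10 J, E₂ = 1.9864 × 10^-10 J.
|ΔE| = |1.2164 × 10^-10 − 1.9864 × 10^-10| = 7.70 × 10^-11 J = 481 MeV.

481 MeV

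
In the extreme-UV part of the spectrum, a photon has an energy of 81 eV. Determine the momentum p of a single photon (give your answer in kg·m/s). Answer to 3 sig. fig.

4.33 × 10^-26 kg·m/s

Use c = 2.99792458 × 10^8 m/s, 1 eV = 1.602176634 × 10^-19 J.
Convert to SI: E = 81 eV = 1.2978 × 10^-17 J.
The photon relation is p = E/c, giving p = 4.329 × 10^-26 kg·m/s.
So p ≈ 4.33 × 10^-26 kg·m/s.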